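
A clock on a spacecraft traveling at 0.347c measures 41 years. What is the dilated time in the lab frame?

Proper time Δt₀ = 41 years
γ = 1/√(1 - 0.347²) = 1.0663
Δt = γΔt₀ = 1.0663 × 41 = 43.72 years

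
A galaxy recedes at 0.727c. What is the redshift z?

β = 0.727
(1+β)/(1-β) = 1.727/0.273 = 6.326
√(6.326) = 2.515
z = 2.515 - 1 = 1.515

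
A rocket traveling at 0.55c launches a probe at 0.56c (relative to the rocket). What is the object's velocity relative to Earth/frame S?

u = (u' + v)/(1 + u'v/c²)
Numerator: 0.56 + 0.55 = 1.11
Denominator: 1 + 0.308 = 1.308
u = 1.11/1.308 = 0.8486c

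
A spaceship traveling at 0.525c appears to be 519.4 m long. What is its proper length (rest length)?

Contracted length L = 519.4 m
γ = 1/√(1 - 0.525²) = 1.175
L₀ = γL = 1.175 × 519.4 = 610.3 m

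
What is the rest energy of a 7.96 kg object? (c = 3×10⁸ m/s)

c² = (3×10⁸)² = 9.000×10¹⁶ m²/s²
E₀ = mc² = 7.96 × 9.000×10¹⁶ = 7.164×10¹⁷ J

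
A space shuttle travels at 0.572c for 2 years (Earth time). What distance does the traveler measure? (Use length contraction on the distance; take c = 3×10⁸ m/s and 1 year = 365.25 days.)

Earth distance: d = v × t = 0.572c × 2 yr = 1.083×10¹⁶ m
γ = 1.219
d' = d/γ = 1.083×10¹⁶/1.219 = 8.884×10¹⁵ m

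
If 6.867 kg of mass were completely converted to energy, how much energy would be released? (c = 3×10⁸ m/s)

Using E = mc²:
c² = (3×10⁸)² = 9×10¹⁶ m²/s²
E = 6.867 × 9×10¹⁶ = 6.180×10¹⁷ J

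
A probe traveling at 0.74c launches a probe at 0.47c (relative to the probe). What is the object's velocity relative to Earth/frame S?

u = (u' + v)/(1 + u'v/c²)
Numerator: 0.47 + 0.74 = 1.21
Denominator: 1 + 0.3478 = 1.3478
u = 1.21/1.3478 = 0.8978c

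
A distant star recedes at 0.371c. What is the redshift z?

β = 0.371
(1+β)/(1-β) = 1.371/0.629 = 2.1797
√(2.1797) = 1.4764
z = 1.4764 - 1 = 0.4764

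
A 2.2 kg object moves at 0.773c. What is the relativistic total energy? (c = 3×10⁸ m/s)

γ = 1/√(1 - 0.773²) = 1.5763
mc² = 2.2 × (3×10⁸)² = 1.980×10¹⁷ J
E = γmc² = 1.5763 × 1.980×10¹⁷ = 3.121×10¹⁷ J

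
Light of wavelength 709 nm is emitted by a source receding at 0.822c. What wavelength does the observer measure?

β = 0.822
Wavelength Doppler factor = √(1.822/0.178) = √(10.236) = 3.199
λ_obs = 709 × 3.199 = 2268 nm (redshift)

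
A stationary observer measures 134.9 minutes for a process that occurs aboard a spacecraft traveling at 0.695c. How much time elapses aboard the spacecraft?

Dilated time Δt = 134.9 minutes
γ = 1/√(1 - 0.695²) = 1.3908
Δt₀ = Δt/γ = 134.9/1.3908 = 96.99 minutes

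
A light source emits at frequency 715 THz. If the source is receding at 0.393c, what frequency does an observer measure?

β = v/c = 0.393
(1-β)/(1+β) = 0.607/1.393 = 0.43575
Doppler factor = √(0.43575) = 0.6601
f_obs = 715 × 0.6601 = 472.0 THz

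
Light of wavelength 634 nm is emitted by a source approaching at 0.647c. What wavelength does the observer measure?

β = 0.647
Wavelength Doppler factor = √(0.353/1.647) = √(0.21433) = 0.4630
λ_obs = 634 × 0.4630 = 293.5 nm (blueshift)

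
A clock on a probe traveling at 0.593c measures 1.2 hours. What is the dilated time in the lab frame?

Proper time Δt₀ = 1.2 hours
γ = 1/√(1 - 0.593²) = 1.242
Δt = γΔt₀ = 1.242 × 1.2 = 1.490 hours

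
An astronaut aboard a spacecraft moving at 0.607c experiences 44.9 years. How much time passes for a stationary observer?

Proper time Δt₀ = 44.9 years
γ = 1/√(1 - 0.607²) = 1.2583
Δt = γΔt₀ = 1.2583 × 44.9 = 56.50 years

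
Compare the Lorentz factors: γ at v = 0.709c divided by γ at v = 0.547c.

γ₁ = 1/√(1 - 0.709²) = 1.418
γ₂ = 1/√(1 - 0.547²) = 1.195
γ₁/γ₂ = 1.418/1.195 = 1.187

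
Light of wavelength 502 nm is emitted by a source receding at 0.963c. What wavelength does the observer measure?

β = 0.963
Wavelength Doppler factor = √(1.963/0.037) = √(53.054) = 7.2838
λ_obs = 502 × 7.2838 = 3656 nm (redshift)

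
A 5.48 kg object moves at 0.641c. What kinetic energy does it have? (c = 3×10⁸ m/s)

γ = 1/√(1 - 0.641²) = 1.3029
γ - 1 = 0.3029
KE = (γ-1)mc² = 0.3029 × 5.48 × (3×10⁸)² = 1.494×10¹⁷ J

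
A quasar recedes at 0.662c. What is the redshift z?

β = 0.662
(1+β)/(1-β) = 1.662/0.338 = 4.917
√(4.917) = 2.217
z = 2.217 - 1 = 1.217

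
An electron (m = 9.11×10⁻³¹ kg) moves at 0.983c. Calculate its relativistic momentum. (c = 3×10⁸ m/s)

γ = 1/√(1 - 0.983²) = 5.446
v = 0.983 × 3×10⁸ = 2.949×10⁸ m/s
p = γmv = 5.446 × 9.11×10⁻³¹ × 2.949×10⁸ = 1.463×10⁻²¹ kg·m/s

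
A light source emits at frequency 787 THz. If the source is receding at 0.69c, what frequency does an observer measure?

β = v/c = 0.69
(1-β)/(1+β) = 0.31/1.69 = 0.1834
Doppler factor = √(0.1834) = 0.4283
f_obs = 787 × 0.4283 = 337.1 THz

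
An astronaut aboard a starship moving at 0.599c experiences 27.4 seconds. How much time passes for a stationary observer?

Proper time Δt₀ = 27.4 seconds
γ = 1/√(1 - 0.599²) = 1.249
Δt = γΔt₀ = 1.249 × 27.4 = 34.22 seconds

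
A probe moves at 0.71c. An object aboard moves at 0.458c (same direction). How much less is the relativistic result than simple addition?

Classical: u' + v = 0.458 + 0.71 = 1.168c
Relativistic: u = (0.458 + 0.71)/(1 + 0.32518) = 1.168/1.32518 = 0.8814c
Difference: 1.168 - 0.8814 = 0.2866c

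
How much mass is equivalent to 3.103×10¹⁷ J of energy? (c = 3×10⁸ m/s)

From E = mc², we get m = E/c²
c² = (3×10⁸)² = 9×10¹⁶ m²/s²
m = 3.103×10¹⁷ / 9×10¹⁶ = 3.448 kg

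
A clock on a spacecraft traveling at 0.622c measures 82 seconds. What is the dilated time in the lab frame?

Proper time Δt₀ = 82 seconds
γ = 1/√(1 - 0.622²) = 1.277
Δt = γΔt₀ = 1.277 × 82 = 104.7 seconds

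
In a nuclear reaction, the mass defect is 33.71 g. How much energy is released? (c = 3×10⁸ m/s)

Convert mass defect: Δm = 33.71 g = 0.03371 kg
E = Δm·c² = 0.03371 × (3×10⁸)²
= 0.03371 × 9×10¹⁶ = 3.034×10¹⁵ J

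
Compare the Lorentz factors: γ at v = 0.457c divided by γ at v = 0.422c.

γ₁ = 1/√(1 - 0.457²) = 1.124
γ₂ = 1/√(1 - 0.422²) = 1.103
γ₁/γ₂ = 1.124/1.103 = 1.019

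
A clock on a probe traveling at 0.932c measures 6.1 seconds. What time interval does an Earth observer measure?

Proper time Δt₀ = 6.1 seconds
γ = 1/√(1 - 0.932²) = 2.759
Δt = γΔt₀ = 2.759 × 6.1 = 16.83 seconds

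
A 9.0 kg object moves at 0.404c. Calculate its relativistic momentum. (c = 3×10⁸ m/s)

γ = 1/√(1 - 0.404²) = 1.093
v = 0.404 × 3×10⁸ = 1.212×10⁸ m/s
p = γmv = 1.093 × 9.0 × 1.212×10⁸ = 1.192×10⁹ kg·m/s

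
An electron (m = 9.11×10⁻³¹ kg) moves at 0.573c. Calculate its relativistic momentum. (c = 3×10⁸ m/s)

γ = 1/√(1 - 0.573²) = 1.220
v = 0.573 × 3×10⁸ = 1.719×10⁸ m/s
p = γmv = 1.220 × 9.11×10⁻³¹ × 1.719×10⁸ = 1.911×10⁻²² kg·m/s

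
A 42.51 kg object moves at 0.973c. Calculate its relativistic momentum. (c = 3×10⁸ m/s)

γ = 1/√(1 - 0.973²) = 4.3327
v = 0.973 × 3×10⁸ = 2.919×10⁸ m/s
p = γmv = 4.3327 × 42.51 × 2.919×10⁸ = 5.376×10¹⁰ kg·m/s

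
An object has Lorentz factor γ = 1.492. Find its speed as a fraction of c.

From γ = 1/√(1 - v²/c²):
1/γ² = 1/1.492² = 0.44922
v²/c² = 1 - 0.44922 = 0.55078
v/c = √(0.55078) = 0.7421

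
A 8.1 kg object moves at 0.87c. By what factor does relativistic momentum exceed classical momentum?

p_rel = γmv, p_class = mv
Ratio = γ = 1/√(1 - 0.87²) = 2.028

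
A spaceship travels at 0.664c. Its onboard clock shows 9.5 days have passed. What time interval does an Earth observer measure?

Proper time Δt₀ = 9.5 days
γ = 1/√(1 - 0.664²) = 1.3374
Δt = γΔt₀ = 1.3374 × 9.5 = 12.71 days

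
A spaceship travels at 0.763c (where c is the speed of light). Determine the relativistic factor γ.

v/c = 0.763, so (v/c)² = 0.582169
1 - (v/c)² = 0.417831
γ = 1/√(0.417831) = 1.547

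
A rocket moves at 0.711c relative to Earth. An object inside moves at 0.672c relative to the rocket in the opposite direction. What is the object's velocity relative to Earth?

Object's velocity in rocket frame is u' = -0.672c
u = (u' + v)/(1 + u'v/c²) = (v - 0.672)/(1 - 0.672·v/c²)
Numerator: 0.711 - 0.672 = 0.039
Denominator: 1 - 0.477792 = 0.522208
u = 0.039/0.522208 = 0.07468c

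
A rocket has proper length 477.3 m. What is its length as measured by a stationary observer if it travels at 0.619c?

Proper length L₀ = 477.3 m
γ = 1/√(1 - 0.619²) = 1.273
L = L₀/γ = 477.3/1.273 = 374.9 m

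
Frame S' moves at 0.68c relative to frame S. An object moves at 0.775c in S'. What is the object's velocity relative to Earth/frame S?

u = (u' + v)/(1 + u'v/c²)
Numerator: 0.775 + 0.68 = 1.455
Denominator: 1 + 0.527 = 1.527
u = 1.455/1.527 = 0.9528c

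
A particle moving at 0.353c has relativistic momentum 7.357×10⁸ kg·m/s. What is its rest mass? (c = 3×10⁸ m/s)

γ = 1/√(1 - 0.353²) = 1.0688
v = 0.353 × 3×10⁸ = 1.059×10⁸ m/s
m = p/(γv) = 7.357×10⁸/(1.0688 × 1.059×10⁸) = 6.500 kg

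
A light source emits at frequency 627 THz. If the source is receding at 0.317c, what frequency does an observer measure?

β = v/c = 0.317
(1-β)/(1+β) = 0.683/1.317 = 0.5186
Doppler factor = √(0.5186) = 0.7201
f_obs = 627 × 0.7201 = 451.5 THz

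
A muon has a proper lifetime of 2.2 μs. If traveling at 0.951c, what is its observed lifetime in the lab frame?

Proper lifetime τ₀ = 2.2 μs
γ = 1/√(1 - 0.951²) = 3.234
τ = γτ₀ = 3.234 × 2.2 μs = 7.115 μs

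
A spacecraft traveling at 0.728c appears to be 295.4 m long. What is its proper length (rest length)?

Contracted length L = 295.4 m
γ = 1/√(1 - 0.728²) = 1.4586
L₀ = γL = 1.4586 × 295.4 = 430.9 m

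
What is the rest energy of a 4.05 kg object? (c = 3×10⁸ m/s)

c² = (3×10⁸)² = 9.000×10¹⁶ m²/s²
E₀ = mc² = 4.05 × 9.000×10¹⁶ = 3.645×10¹⁷ J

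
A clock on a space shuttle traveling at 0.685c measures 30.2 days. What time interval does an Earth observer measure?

Proper time Δt₀ = 30.2 days
γ = 1/√(1 - 0.685²) = 1.3726
Δt = γΔt₀ = 1.3726 × 30.2 = 41.45 days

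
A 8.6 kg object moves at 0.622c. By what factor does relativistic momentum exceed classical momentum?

p_rel = γmv, p_class = mv
Ratio = γ = 1/√(1 - 0.622²) = 1.277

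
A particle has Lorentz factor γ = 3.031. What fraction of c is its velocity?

From γ = 1/√(1 - v²/c²):
1/γ² = 1/3.031² = 0.1088
v²/c² = 1 - 0.1088 = 0.8912
v/c = √(0.8912) = 0.9440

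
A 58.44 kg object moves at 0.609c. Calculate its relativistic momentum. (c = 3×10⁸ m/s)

γ = 1/√(1 - 0.609²) = 1.261
v = 0.609 × 3×10⁸ = 1.827×10⁸ m/s
p = γmv = 1.261 × 58.44 × 1.827×10⁸ = 1.346×10¹⁰ kg·m/s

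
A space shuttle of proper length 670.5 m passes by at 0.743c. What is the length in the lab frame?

Proper length L₀ = 670.5 m
γ = 1/√(1 - 0.743²) = 1.494
L = L₀/γ = 670.5/1.494 = 448.8 m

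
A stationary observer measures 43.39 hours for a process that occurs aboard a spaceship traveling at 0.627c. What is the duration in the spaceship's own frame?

Dilated time Δt = 43.39 hours
γ = 1/√(1 - 0.627²) = 1.2837
Δt₀ = Δt/γ = 43.39/1.2837 = 33.80 hours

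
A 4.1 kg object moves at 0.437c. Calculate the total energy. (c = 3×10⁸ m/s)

γ = 1/√(1 - 0.437²) = 1.11178
mc² = 4.1 × (3×10⁸)² = 3.690×10¹⁷ J
E = γmc² = 1.11178 × 3.690×10¹⁷ = 4.102×10¹⁷ J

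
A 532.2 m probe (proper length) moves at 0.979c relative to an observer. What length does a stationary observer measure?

Proper length L₀ = 532.2 m
γ = 1/√(1 - 0.979²) = 4.905
L = L₀/γ = 532.2/4.905 = 108.5 m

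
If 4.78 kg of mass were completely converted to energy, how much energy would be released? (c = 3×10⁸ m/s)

Using E = mc²:
c² = (3×10⁸)² = 9×10¹⁶ m²/s²
E = 4.78 × 9×10¹⁶ = 4.302×10¹⁷ J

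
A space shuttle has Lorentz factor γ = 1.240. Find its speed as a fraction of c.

From γ = 1/√(1 - v²/c²):
1/γ² = 1/1.240² = 0.6504
v²/c² = 1 - 0.6504 = 0.3496
v/c = √(0.3496) = 0.5913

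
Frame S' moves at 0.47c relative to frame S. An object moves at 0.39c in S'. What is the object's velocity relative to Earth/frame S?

u = (u' + v)/(1 + u'v/c²)
Numerator: 0.39 + 0.47 = 0.86
Denominator: 1 + 0.1833 = 1.1833
u = 0.86/1.1833 = 0.7268c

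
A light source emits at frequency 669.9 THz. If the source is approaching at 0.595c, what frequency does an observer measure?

β = v/c = 0.595
(1+β)/(1-β) = 1.595/0.405 = 3.9383
Doppler factor = √(3.9383) = 1.9845
f_obs = 669.9 × 1.9845 = 1329 THz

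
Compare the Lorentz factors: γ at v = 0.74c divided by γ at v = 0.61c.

γ₁ = 1/√(1 - 0.74²) = 1.487
γ₂ = 1/√(1 - 0.61²) = 1.262
γ₁/γ₂ = 1.487/1.262 = 1.178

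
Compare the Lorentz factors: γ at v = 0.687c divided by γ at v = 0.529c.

γ₁ = 1/√(1 - 0.687²) = 1.376
γ₂ = 1/√(1 - 0.529²) = 1.178
γ₁/γ₂ = 1.376/1.178 = 1.168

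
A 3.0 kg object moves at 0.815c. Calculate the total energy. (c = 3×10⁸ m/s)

γ = 1/√(1 - 0.815²) = 1.726
mc² = 3.0 × (3×10⁸)² = 2.700×10¹⁷ J
E = γmc² = 1.726 × 2.700×10¹⁷ = 4.660×10¹⁷ J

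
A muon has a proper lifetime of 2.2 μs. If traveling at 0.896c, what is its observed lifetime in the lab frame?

Proper lifetime τ₀ = 2.2 μs
γ = 1/√(1 - 0.896²) = 2.252
τ = γτ₀ = 2.252 × 2.2 μs = 4.954 μs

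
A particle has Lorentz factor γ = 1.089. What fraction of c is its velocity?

From γ = 1/√(1 - v²/c²):
1/γ² = 1/1.089² = 0.84323
v²/c² = 1 - 0.84323 = 0.15677
v/c = √(0.15677) = 0.3959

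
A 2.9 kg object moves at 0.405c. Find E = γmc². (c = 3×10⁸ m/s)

γ = 1/√(1 - 0.405²) = 1.094
mc² = 2.9 × (3×10⁸)² = 2.610×10¹⁷ J
E = γmc² = 1.094 × 2.610×10¹⁷ = 2.855×10¹⁷ J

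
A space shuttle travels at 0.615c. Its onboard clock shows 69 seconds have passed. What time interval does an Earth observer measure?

Proper time Δt₀ = 69 seconds
γ = 1/√(1 - 0.615²) = 1.268187
Δt = γΔt₀ = 1.268187 × 69 = 87.50 seconds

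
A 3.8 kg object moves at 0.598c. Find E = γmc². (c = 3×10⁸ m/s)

γ = 1/√(1 - 0.598²) = 1.2477
mc² = 3.8 × (3×10⁸)² = 3.420×10¹⁷ J
E = γmc² = 1.2477 × 3.420×10¹⁷ = 4.267×10¹⁷ J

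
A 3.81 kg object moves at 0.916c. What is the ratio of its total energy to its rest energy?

E = γmc², E₀ = mc²
E/E₀ = γ = 1/√(1 - 0.916²) = 2.493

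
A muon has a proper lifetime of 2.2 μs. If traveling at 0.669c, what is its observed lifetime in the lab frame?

Proper lifetime τ₀ = 2.2 μs
γ = 1/√(1 - 0.669²) = 1.3454
τ = γτ₀ = 1.3454 × 2.2 μs = 2.960 μs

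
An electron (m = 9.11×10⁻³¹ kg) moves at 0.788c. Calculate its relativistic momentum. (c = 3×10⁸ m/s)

γ = 1/√(1 - 0.788²) = 1.6242
v = 0.788 × 3×10⁸ = 2.364×10⁸ m/s
p = γmv = 1.6242 × 9.11×10⁻³¹ × 2.364×10⁸ = 3.498×10⁻²² kg·m/s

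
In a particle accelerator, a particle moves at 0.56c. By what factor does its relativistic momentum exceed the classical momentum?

p_rel = γmv, p_class = mv
Ratio = γ = 1/√(1 - 0.56²)
= 1/√(0.6864) = 1.207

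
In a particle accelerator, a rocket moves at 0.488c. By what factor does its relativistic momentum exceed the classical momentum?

p_rel = γmv, p_class = mv
Ratio = γ = 1/√(1 - 0.488²)
= 1/√(0.761856) = 1.146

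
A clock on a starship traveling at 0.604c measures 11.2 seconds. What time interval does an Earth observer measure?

Proper time Δt₀ = 11.2 seconds
γ = 1/√(1 - 0.604²) = 1.2547
Δt = γΔt₀ = 1.2547 × 11.2 = 14.05 seconds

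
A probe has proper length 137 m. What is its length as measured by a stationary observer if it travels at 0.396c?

Proper length L₀ = 137 m
γ = 1/√(1 - 0.396²) = 1.089
L = L₀/γ = 137/1.089 = 125.8 m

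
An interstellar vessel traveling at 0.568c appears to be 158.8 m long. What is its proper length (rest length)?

Contracted length L = 158.8 m
γ = 1/√(1 - 0.568²) = 1.215
L₀ = γL = 1.215 × 158.8 = 192.9 m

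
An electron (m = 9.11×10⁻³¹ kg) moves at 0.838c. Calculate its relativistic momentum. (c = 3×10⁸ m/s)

γ = 1/√(1 - 0.838²) = 1.8326
v = 0.838 × 3×10⁸ = 2.514×10⁸ m/s
p = γmv = 1.8326 × 9.11×10⁻³¹ × 2.514×10⁸ = 4.197×10⁻²² kg·m/s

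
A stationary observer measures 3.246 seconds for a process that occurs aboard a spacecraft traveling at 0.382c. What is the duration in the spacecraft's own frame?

Dilated time Δt = 3.246 seconds
γ = 1/√(1 - 0.382²) = 1.082
Δt₀ = Δt/γ = 3.246/1.082 = 3.000 seconds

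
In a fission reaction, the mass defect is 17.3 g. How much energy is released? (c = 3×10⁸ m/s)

Convert mass defect: Δm = 17.3 g = 0.0173 kg
E = Δm·c² = 0.0173 × (3×10⁸)²
= 0.0173 × 9×10¹⁶ = 1.557×10¹⁵ J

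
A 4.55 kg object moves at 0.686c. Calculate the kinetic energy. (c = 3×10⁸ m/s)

γ = 1/√(1 - 0.686²) = 1.3744
γ - 1 = 0.3744
KE = (γ-1)mc² = 0.3744 × 4.55 × (3×10⁸)² = 1.533×10¹⁷ J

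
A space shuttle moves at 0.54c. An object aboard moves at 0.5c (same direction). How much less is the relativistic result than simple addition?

Classical: u' + v = 0.5 + 0.54 = 1.04c
Relativistic: u = (0.5 + 0.54)/(1 + 0.27) = 1.04/1.27 = 0.8189c
Difference: 1.04 - 0.8189 = 0.2211c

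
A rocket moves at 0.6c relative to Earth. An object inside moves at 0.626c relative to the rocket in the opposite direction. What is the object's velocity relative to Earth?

Object's velocity in rocket frame is u' = -0.626c
u = (u' + v)/(1 + u'v/c²) = (v - 0.626)/(1 - 0.626·v/c²)
Numerator: 0.6 - 0.626 = -0.026
Denominator: 1 - 0.3756 = 0.6244
u = -0.026/0.6244 = -0.04164c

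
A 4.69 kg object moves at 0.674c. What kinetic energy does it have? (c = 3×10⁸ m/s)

γ = 1/√(1 - 0.674²) = 1.3537
γ - 1 = 0.3537
KE = (γ-1)mc² = 0.3537 × 4.69 × (3×10⁸)² = 1.493×10¹⁷ J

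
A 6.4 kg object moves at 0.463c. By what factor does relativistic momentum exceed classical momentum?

p_rel = γmv, p_class = mv
Ratio = γ = 1/√(1 - 0.463²) = 1.128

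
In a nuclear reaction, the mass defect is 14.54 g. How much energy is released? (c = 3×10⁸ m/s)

Convert mass defect: Δm = 14.54 g = 0.01454 kg
E = Δm·c² = 0.01454 × (3×10⁸)²
= 0.01454 × 9×10¹⁶ = 1.309×10¹⁵ J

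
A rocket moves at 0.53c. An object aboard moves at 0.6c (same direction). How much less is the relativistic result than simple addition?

Classical: u' + v = 0.6 + 0.53 = 1.13c
Relativistic: u = (0.6 + 0.53)/(1 + 0.318) = 1.13/1.318 = 0.8574c
Difference: 1.13 - 0.8574 = 0.2726c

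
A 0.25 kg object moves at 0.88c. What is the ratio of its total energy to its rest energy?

E = γmc², E₀ = mc²
E/E₀ = γ = 1/√(1 - 0.88²) = 2.105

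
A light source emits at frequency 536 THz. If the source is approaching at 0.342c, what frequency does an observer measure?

β = v/c = 0.342
(1+β)/(1-β) = 1.342/0.658 = 2.0395
Doppler factor = √(2.0395) = 1.4281
f_obs = 536 × 1.4281 = 765.5 THz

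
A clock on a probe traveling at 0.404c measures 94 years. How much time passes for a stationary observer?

Proper time Δt₀ = 94 years
γ = 1/√(1 - 0.404²) = 1.0932
Δt = γΔt₀ = 1.0932 × 94 = 102.8 years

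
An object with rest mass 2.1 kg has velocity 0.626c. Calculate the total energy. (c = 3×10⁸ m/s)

γ = 1/√(1 - 0.626²) = 1.2823
mc² = 2.1 × (3×10⁸)² = 1.890×10¹⁷ J
E = γmc² = 1.2823 × 1.890×10¹⁷ = 2.424×10¹⁷ J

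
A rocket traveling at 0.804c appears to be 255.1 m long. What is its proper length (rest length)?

Contracted length L = 255.1 m
γ = 1/√(1 - 0.804²) = 1.6817
L₀ = γL = 1.6817 × 255.1 = 429.0 m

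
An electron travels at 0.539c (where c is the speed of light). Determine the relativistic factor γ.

v/c = 0.539, so (v/c)² = 0.290521
1 - (v/c)² = 0.709479
γ = 1/√(0.709479) = 1.187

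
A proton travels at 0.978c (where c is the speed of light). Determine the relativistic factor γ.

v/c = 0.978, so (v/c)² = 0.956484
1 - (v/c)² = 0.043516
γ = 1/√(0.043516) = 4.794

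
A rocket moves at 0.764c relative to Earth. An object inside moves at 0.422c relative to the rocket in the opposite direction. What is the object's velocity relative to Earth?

Object's velocity in rocket frame is u' = -0.422c
u = (u' + v)/(1 + u'v/c²) = (v - 0.422)/(1 - 0.422·v/c²)
Numerator: 0.764 - 0.422 = 0.342
Denominator: 1 - 0.322408 = 0.677592
u = 0.342/0.677592 = 0.5047c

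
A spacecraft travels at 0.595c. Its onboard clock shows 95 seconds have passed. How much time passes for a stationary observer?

Proper time Δt₀ = 95 seconds
γ = 1/√(1 - 0.595²) = 1.244
Δt = γΔt₀ = 1.244 × 95 = 118.2 seconds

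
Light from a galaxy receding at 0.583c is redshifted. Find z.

β = 0.583
(1+β)/(1-β) = 1.583/0.417 = 3.7962
√(3.7962) = 1.9484
z = 1.9484 - 1 = 0.9484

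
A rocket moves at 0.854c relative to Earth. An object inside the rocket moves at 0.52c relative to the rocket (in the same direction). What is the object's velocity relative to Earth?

u = (u' + v)/(1 + u'v/c²)
Numerator: 0.52 + 0.854 = 1.374
Denominator: 1 + 0.44408 = 1.44408
u = 1.374/1.44408 = 0.9515c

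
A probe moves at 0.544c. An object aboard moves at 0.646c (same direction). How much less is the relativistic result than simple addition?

Classical: u' + v = 0.646 + 0.544 = 1.19c
Relativistic: u = (0.646 + 0.544)/(1 + 0.351424) = 1.19/1.351424 = 0.8806c
Difference: 1.19 - 0.8806 = 0.3094c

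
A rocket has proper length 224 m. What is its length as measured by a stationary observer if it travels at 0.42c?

Proper length L₀ = 224 m
γ = 1/√(1 - 0.42²) = 1.102
L = L₀/γ = 224/1.102 = 203.3 m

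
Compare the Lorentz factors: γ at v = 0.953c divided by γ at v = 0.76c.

γ₁ = 1/√(1 - 0.953²) = 3.301
γ₂ = 1/√(1 - 0.76²) = 1.539
γ₁/γ₂ = 3.301/1.539 = 2.145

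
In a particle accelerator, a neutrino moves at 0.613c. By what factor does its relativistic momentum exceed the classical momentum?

p_rel = γmv, p_class = mv
Ratio = γ = 1/√(1 - 0.613²)
= 1/√(0.624231) = 1.266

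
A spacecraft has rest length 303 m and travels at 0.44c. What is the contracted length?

Proper length L₀ = 303 m
γ = 1/√(1 - 0.44²) = 1.1136
L = L₀/γ = 303/1.1136 = 272.1 m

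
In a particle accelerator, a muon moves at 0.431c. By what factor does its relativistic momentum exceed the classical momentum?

p_rel = γmv, p_class = mv
Ratio = γ = 1/√(1 - 0.431²)
= 1/√(0.814239) = 1.108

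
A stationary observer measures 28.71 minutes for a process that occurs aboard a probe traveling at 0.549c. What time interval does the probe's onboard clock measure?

Dilated time Δt = 28.71 minutes
γ = 1/√(1 - 0.549²) = 1.1964
Δt₀ = Δt/γ = 28.71/1.1964 = 24.00 minutes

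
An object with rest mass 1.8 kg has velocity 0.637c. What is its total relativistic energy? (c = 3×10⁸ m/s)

γ = 1/√(1 - 0.637²) = 1.29725
mc² = 1.8 × (3×10⁸)² = 1.620×10¹⁷ J
E = γmc² = 1.29725 × 1.620×10¹⁷ = 2.102×10¹⁷ J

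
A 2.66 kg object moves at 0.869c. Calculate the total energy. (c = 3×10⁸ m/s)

γ = 1/√(1 - 0.869²) = 2.021
mc² = 2.66 × (3×10⁸)² = 2.394×10¹⁷ J
E = γmc² = 2.021 × 2.394×10¹⁷ = 4.838×10¹⁷ J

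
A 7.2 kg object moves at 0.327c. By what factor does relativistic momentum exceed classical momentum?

p_rel = γmv, p_class = mv
Ratio = γ = 1/√(1 - 0.327²) = 1.058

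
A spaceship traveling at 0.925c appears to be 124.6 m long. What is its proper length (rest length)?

Contracted length L = 124.6 m
γ = 1/√(1 - 0.925²) = 2.632
L₀ = γL = 2.632 × 124.6 = 327.9 m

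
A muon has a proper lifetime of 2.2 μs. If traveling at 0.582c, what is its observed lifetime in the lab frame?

Proper lifetime τ₀ = 2.2 μs
γ = 1/√(1 - 0.582²) = 1.2297
τ = γτ₀ = 1.2297 × 2.2 μs = 2.705 μs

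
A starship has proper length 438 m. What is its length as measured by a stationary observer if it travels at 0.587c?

Proper length L₀ = 438 m
γ = 1/√(1 - 0.587²) = 1.2352
L = L₀/γ = 438/1.2352 = 354.6 m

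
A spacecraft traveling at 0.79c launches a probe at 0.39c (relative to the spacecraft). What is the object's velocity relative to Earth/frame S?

u = (u' + v)/(1 + u'v/c²)
Numerator: 0.39 + 0.79 = 1.18
Denominator: 1 + 0.3081 = 1.3081
u = 1.18/1.3081 = 0.9021c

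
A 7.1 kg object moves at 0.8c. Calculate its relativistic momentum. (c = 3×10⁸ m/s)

γ = 1/√(1 - 0.8²) = 1.6667
v = 0.8 × 3×10⁸ = 2.400×10⁸ m/s
p = γmv = 1.6667 × 7.1 × 2.400×10⁸ = 2.840×10⁹ kg·m/s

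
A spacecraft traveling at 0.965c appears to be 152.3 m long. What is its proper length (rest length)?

Contracted length L = 152.3 m
γ = 1/√(1 - 0.965²) = 3.813
L₀ = γL = 3.813 × 152.3 = 580.7 m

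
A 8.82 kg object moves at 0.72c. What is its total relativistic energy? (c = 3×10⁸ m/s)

γ = 1/√(1 - 0.72²) = 1.441
mc² = 8.82 × (3×10⁸)² = 7.938×10¹⁷ J
E = γmc² = 1.441 × 7.938×10¹⁷ = 1.144×10¹⁸ J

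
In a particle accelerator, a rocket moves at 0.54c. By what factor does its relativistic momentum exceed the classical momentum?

p_rel = γmv, p_class = mv
Ratio = γ = 1/√(1 - 0.54²)
= 1/√(0.7084) = 1.188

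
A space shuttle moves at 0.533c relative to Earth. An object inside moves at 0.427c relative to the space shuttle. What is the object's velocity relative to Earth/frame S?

u = (u' + v)/(1 + u'v/c²)
Numerator: 0.427 + 0.533 = 0.96
Denominator: 1 + 0.227591 = 1.227591
u = 0.96/1.227591 = 0.7820c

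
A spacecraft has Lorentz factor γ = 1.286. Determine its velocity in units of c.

From γ = 1/√(1 - v²/c²):
1/γ² = 1/1.286² = 0.60467
v²/c² = 1 - 0.60467 = 0.39533
v/c = √(0.39533) = 0.6288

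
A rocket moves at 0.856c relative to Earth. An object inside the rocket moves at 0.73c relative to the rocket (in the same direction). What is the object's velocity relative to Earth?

u = (u' + v)/(1 + u'v/c²)
Numerator: 0.73 + 0.856 = 1.586
Denominator: 1 + 0.62488 = 1.62488
u = 1.586/1.62488 = 0.9761c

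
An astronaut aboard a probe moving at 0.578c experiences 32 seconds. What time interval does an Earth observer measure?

Proper time Δt₀ = 32 seconds
γ = 1/√(1 - 0.578²) = 1.2254
Δt = γΔt₀ = 1.2254 × 32 = 39.21 seconds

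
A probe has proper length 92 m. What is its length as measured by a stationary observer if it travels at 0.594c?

Proper length L₀ = 92 m
γ = 1/√(1 - 0.594²) = 1.243
L = L₀/γ = 92/1.243 = 74.01 m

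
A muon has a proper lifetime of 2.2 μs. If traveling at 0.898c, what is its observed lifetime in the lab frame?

Proper lifetime τ₀ = 2.2 μs
γ = 1/√(1 - 0.898²) = 2.2728
τ = γτ₀ = 2.2728 × 2.2 μs = 5.000 μs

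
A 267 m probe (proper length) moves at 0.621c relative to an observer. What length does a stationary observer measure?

Proper length L₀ = 267 m
γ = 1/√(1 - 0.621²) = 1.2758
L = L₀/γ = 267/1.2758 = 209.3 m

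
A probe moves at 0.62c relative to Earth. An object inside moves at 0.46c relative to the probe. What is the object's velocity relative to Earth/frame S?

u = (u' + v)/(1 + u'v/c²)
Numerator: 0.46 + 0.62 = 1.08
Denominator: 1 + 0.2852 = 1.2852
u = 1.08/1.2852 = 0.8403c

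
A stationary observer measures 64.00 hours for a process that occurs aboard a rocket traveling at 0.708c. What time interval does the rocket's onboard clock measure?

Dilated time Δt = 64.00 hours
γ = 1/√(1 - 0.708²) = 1.416
Δt₀ = Δt/γ = 64.00/1.416 = 45.20 hours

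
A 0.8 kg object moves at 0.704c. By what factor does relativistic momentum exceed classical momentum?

p_rel = γmv, p_class = mv
Ratio = γ = 1/√(1 - 0.704²) = 1.408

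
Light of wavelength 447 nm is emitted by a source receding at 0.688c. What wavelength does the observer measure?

β = 0.688
Wavelength Doppler factor = √(1.688/0.312) = √(5.410) = 2.326
λ_obs = 447 × 2.326 = 1040 nm (redshift)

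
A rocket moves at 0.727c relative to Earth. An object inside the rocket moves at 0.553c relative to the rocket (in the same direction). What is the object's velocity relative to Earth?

u = (u' + v)/(1 + u'v/c²)
Numerator: 0.553 + 0.727 = 1.28
Denominator: 1 + 0.402031 = 1.402031
u = 1.28/1.402031 = 0.9130c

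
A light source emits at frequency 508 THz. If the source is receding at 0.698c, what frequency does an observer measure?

β = v/c = 0.698
(1-β)/(1+β) = 0.302/1.698 = 0.17786
Doppler factor = √(0.17786) = 0.4217
f_obs = 508 × 0.4217 = 214.2 THz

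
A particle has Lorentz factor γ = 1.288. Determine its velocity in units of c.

From γ = 1/√(1 - v²/c²):
1/γ² = 1/1.288² = 0.6028
v²/c² = 1 - 0.6028 = 0.3972
v/c = √(0.3972) = 0.6302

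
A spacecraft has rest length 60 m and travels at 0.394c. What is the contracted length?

Proper length L₀ = 60 m
γ = 1/√(1 - 0.394²) = 1.088
L = L₀/γ = 60/1.088 = 55.15 m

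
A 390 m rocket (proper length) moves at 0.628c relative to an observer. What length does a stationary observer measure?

Proper length L₀ = 390 m
γ = 1/√(1 - 0.628²) = 1.285
L = L₀/γ = 390/1.285 = 303.5 m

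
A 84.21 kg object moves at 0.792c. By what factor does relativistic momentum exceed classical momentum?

p_rel = γmv, p_class = mv
Ratio = γ = 1/√(1 - 0.792²) = 1.638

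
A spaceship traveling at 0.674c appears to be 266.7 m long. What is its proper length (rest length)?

Contracted length L = 266.7 m
γ = 1/√(1 - 0.674²) = 1.3537
L₀ = γL = 1.3537 × 266.7 = 361.0 m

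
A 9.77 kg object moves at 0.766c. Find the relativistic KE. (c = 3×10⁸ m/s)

γ = 1/√(1 - 0.766²) = 1.5556
γ - 1 = 0.5556
KE = (γ-1)mc² = 0.5556 × 9.77 × (3×10⁸)² = 4.885×10¹⁷ J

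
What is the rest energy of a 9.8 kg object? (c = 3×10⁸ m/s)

c² = (3×10⁸)² = 9.000×10¹⁶ m²/s²
E₀ = mc² = 9.8 × 9.000×10¹⁶ = 8.820×10¹⁷ J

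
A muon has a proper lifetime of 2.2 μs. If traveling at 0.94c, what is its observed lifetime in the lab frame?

Proper lifetime τ₀ = 2.2 μs
γ = 1/√(1 - 0.94²) = 2.931
τ = γτ₀ = 2.931 × 2.2 μs = 6.448 μs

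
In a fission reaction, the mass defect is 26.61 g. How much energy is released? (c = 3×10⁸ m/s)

Convert mass defect: Δm = 26.61 g = 0.02661 kg
E = Δm·c² = 0.02661 × (3×10⁸)²
= 0.02661 × 9×10¹⁶ = 2.395×10¹⁵ J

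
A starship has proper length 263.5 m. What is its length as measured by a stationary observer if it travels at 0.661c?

Proper length L₀ = 263.5 m
γ = 1/√(1 - 0.661²) = 1.333
L = L₀/γ = 263.5/1.333 = 197.7 m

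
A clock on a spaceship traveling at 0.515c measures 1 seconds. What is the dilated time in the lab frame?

Proper time Δt₀ = 1 seconds
γ = 1/√(1 - 0.515²) = 1.167
Δt = γΔt₀ = 1.167 × 1 = 1.167 seconds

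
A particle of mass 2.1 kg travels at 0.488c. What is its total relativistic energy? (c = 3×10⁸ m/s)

γ = 1/√(1 - 0.488²) = 1.1457
mc² = 2.1 × (3×10⁸)² = 1.890×10¹⁷ J
E = γmc² = 1.1457 × 1.890×10¹⁷ = 2.165×10¹⁷ J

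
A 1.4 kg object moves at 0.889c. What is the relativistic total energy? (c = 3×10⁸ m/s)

γ = 1/√(1 - 0.889²) = 2.184
mc² = 1.4 × (3×10⁸)² = 1.260×10¹⁷ J
E = γmc² = 2.184 × 1.260×10¹⁷ = 2.752×10¹⁷ J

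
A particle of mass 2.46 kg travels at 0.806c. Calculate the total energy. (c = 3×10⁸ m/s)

γ = 1/√(1 - 0.806²) = 1.6894
mc² = 2.46 × (3×10⁸)² = 2.214×10¹⁷ J
E = γmc² = 1.6894 × 2.214×10¹⁷ = 3.740×10¹⁷ J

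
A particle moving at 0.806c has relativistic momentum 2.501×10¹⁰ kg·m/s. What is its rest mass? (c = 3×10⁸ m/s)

γ = 1/√(1 - 0.806²) = 1.6894
v = 0.806 × 3×10⁸ = 2.418×10⁸ m/s
m = p/(γv) = 2.501×10¹⁰/(1.6894 × 2.418×10⁸) = 61.22 kg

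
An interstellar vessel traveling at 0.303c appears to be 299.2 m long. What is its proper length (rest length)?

Contracted length L = 299.2 m
γ = 1/√(1 - 0.303²) = 1.0493
L₀ = γL = 1.0493 × 299.2 = 314.0 m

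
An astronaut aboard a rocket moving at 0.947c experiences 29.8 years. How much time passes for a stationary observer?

Proper time Δt₀ = 29.8 years
γ = 1/√(1 - 0.947²) = 3.113
Δt = γΔt₀ = 3.113 × 29.8 = 92.77 years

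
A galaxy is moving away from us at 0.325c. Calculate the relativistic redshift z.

β = 0.325
(1+β)/(1-β) = 1.325/0.675 = 1.963
√(1.963) = 1.4011
z = 1.4011 - 1 = 0.4011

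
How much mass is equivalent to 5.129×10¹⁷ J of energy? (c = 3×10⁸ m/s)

From E = mc², we get m = E/c²
c² = (3×10⁸)² = 9×10¹⁶ m²/s²
m = 5.129×10¹⁷ / 9×10¹⁶ = 5.699 kg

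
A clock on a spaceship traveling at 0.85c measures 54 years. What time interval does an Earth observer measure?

Proper time Δt₀ = 54 years
γ = 1/√(1 - 0.85²) = 1.898
Δt = γΔt₀ = 1.898 × 54 = 102.5 years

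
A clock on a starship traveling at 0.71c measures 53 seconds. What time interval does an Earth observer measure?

Proper time Δt₀ = 53 seconds
γ = 1/√(1 - 0.71²) = 1.420
Δt = γΔt₀ = 1.420 × 53 = 75.26 seconds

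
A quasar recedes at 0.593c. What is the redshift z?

β = 0.593
(1+β)/(1-β) = 1.593/0.407 = 3.914
√(3.914) = 1.9784
z = 1.9784 - 1 = 0.9784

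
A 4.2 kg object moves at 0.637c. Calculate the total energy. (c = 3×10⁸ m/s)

γ = 1/√(1 - 0.637²) = 1.29725
mc² = 4.2 × (3×10⁸)² = 3.780×10¹⁷ J
E = γmc² = 1.29725 × 3.780×10¹⁷ = 4.904×10¹⁷ J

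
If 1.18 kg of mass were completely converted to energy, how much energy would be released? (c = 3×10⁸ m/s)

Using E = mc²:
c² = (3×10⁸)² = 9×10¹⁶ m²/s²
E = 1.18 × 9×10¹⁶ = 1.062×10¹⁷ J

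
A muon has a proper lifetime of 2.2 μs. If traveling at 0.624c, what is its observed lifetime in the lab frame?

Proper lifetime τ₀ = 2.2 μs
γ = 1/√(1 - 0.624²) = 1.2797
τ = γτ₀ = 1.2797 × 2.2 μs = 2.815 μs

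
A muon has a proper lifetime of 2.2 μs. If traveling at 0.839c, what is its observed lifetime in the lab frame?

Proper lifetime τ₀ = 2.2 μs
γ = 1/√(1 - 0.839²) = 1.8378
τ = γτ₀ = 1.8378 × 2.2 μs = 4.043 μs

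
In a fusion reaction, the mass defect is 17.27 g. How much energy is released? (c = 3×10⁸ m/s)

Convert mass defect: Δm = 17.27 g = 0.01727 kg
E = Δm·c² = 0.01727 × (3×10⁸)²
= 0.01727 × 9×10¹⁶ = 1.554×10¹⁵ J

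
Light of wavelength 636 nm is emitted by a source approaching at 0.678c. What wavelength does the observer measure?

β = 0.678
Wavelength Doppler factor = √(0.322/1.678) = √(0.1919) = 0.4381
λ_obs = 636 × 0.4381 = 278.6 nm (blueshift)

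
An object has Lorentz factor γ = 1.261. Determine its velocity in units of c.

From γ = 1/√(1 - v²/c²):
1/γ² = 1/1.261² = 0.6289
v²/c² = 1 - 0.6289 = 0.3711
v/c = √(0.3711) = 0.6092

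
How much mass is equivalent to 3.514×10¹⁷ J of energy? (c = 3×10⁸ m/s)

From E = mc², we get m = E/c²
c² = (3×10⁸)² = 9×10¹⁶ m²/s²
m = 3.514×10¹⁷ / 9×10¹⁶ = 3.904 kg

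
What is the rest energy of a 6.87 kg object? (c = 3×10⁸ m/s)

c² = (3×10⁸)² = 9.000×10¹⁶ m²/s²
E₀ = mc² = 6.87 × 9.000×10¹⁶ = 6.183×10¹⁷ J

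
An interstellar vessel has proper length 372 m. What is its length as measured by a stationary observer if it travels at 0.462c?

Proper length L₀ = 372 m
γ = 1/√(1 - 0.462²) = 1.1275
L = L₀/γ = 372/1.1275 = 329.9 m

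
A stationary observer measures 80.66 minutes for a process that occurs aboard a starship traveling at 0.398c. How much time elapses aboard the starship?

Dilated time Δt = 80.66 minutes
γ = 1/√(1 - 0.398²) = 1.090
Δt₀ = Δt/γ = 80.66/1.090 = 74.00 minutes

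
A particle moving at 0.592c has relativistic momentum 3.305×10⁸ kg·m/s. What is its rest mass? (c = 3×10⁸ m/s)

γ = 1/√(1 - 0.592²) = 1.241
v = 0.592 × 3×10⁸ = 1.776×10⁸ m/s
m = p/(γv) = 3.305×10⁸/(1.241 × 1.776×10⁸) = 1.500 kg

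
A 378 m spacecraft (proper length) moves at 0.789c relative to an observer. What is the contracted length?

Proper length L₀ = 378 m
γ = 1/√(1 - 0.789²) = 1.628
L = L₀/γ = 378/1.628 = 232.2 m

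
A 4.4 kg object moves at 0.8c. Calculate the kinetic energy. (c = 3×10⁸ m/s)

γ = 1/√(1 - 0.8²) = 1.6667
γ - 1 = 0.6667
KE = (γ-1)mc² = 0.6667 × 4.4 × (3×10⁸)² = 2.640×10¹⁷ J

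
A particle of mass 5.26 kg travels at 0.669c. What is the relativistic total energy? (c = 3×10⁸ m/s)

γ = 1/√(1 - 0.669²) = 1.3454
mc² = 5.26 × (3×10⁸)² = 4.734×10¹⁷ J
E = γmc² = 1.3454 × 4.734×10¹⁷ = 6.369×10¹⁷ J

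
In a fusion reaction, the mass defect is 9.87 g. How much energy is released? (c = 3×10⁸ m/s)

Convert mass defect: Δm = 9.87 g = 0.00987 kg
E = Δm·c² = 0.00987 × (3×10⁸)²
= 0.00987 × 9×10¹⁶ = 8.883×10¹⁴ J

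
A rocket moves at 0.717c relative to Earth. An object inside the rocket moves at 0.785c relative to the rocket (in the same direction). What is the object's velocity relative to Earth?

u = (u' + v)/(1 + u'v/c²)
Numerator: 0.785 + 0.717 = 1.502
Denominator: 1 + 0.562845 = 1.562845
u = 1.502/1.562845 = 0.9611c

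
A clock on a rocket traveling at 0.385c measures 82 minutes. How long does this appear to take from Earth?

Proper time Δt₀ = 82 minutes
γ = 1/√(1 - 0.385²) = 1.0835
Δt = γΔt₀ = 1.0835 × 82 = 88.85 minutes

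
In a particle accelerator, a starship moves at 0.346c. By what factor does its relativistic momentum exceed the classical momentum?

p_rel = γmv, p_class = mv
Ratio = γ = 1/√(1 - 0.346²)
= 1/√(0.880284) = 1.066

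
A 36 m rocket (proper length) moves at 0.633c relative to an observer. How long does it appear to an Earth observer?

Proper length L₀ = 36 m
γ = 1/√(1 - 0.633²) = 1.2917
L = L₀/γ = 36/1.2917 = 27.87 m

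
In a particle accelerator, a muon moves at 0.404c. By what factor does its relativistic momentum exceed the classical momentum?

p_rel = γmv, p_class = mv
Ratio = γ = 1/√(1 - 0.404²)
= 1/√(0.836784) = 1.093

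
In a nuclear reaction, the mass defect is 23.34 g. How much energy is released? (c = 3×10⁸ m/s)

Convert mass defect: Δm = 23.34 g = 0.02334 kg
E = Δm·c² = 0.02334 × (3×10⁸)²
= 0.02334 × 9×10¹⁶ = 2.101×10¹⁵ J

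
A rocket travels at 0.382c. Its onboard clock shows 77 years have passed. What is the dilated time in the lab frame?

Proper time Δt₀ = 77 years
γ = 1/√(1 - 0.382²) = 1.0821
Δt = γΔt₀ = 1.0821 × 77 = 83.32 years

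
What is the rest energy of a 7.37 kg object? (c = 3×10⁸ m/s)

c² = (3×10⁸)² = 9.000×10¹⁶ m²/s²
E₀ = mc² = 7.37 × 9.000×10¹⁶ = 6.633×10¹⁷ J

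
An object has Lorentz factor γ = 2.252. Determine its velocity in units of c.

From γ = 1/√(1 - v²/c²):
1/γ² = 1/2.252² = 0.1972
v²/c² = 1 - 0.1972 = 0.8028
v/c = √(0.8028) = 0.8960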